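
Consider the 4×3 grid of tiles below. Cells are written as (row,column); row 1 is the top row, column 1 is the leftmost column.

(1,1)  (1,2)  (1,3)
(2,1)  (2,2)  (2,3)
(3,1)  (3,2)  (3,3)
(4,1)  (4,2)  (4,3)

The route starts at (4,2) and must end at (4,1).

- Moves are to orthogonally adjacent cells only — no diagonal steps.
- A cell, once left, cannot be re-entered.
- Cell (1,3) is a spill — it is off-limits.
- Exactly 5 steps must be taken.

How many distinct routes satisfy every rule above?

Need simple routes of exactly 5 moves from (4,2) to (4,1) (Manhattan distance 1, so 2 moves are spent on a detour and 2 undoing it).
Enumerating: (4,2) (3,2) (2,2) (2,1) (3,1) (4,1) | (4,2) (4,3) (3,3) (3,2) (3,1) (4,1).
That gives 2 routes.

2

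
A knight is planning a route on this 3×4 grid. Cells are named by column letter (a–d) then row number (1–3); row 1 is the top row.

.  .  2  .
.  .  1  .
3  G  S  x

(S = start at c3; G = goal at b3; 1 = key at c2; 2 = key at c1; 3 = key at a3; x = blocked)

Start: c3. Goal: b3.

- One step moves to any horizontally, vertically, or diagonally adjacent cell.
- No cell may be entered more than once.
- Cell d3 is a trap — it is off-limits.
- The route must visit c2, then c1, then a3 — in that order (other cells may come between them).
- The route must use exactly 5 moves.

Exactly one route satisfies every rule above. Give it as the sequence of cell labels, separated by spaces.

The waypoints must appear in the order c2, c1, a3, with no cell reused.
Route from c3: 2× up (reaching c1), 2× down-left (reaching a3), right to b3 — 5 moves in all.
Check: order respected (1 at step 1, 2 at step 2, 3 at step 4); 5 moves as required.

c3 c2 c1 b2 a3 b3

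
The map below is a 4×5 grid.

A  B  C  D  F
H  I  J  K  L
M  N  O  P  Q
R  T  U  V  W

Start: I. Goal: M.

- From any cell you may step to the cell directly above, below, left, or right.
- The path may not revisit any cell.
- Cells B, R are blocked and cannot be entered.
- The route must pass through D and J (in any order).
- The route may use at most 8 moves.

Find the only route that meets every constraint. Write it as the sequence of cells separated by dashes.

I - J - C - D - K - P - O - N - M

The budget equals the shortest possible length, so every move has to be on a shortest route through the required cells.
Route from I: right to J, up to C, right to D, 2× down (reaching P), 3× left (reaching M) — 8 moves in all.
Check: all required cells visited; 8 ≤ 8 moves.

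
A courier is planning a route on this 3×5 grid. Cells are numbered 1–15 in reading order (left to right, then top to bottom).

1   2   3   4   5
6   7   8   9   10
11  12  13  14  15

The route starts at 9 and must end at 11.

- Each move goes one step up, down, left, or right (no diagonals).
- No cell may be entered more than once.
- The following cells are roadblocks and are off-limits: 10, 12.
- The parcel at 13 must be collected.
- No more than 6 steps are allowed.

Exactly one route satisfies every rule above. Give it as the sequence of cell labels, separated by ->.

The 6-move cap with required stops at 13 leaves no slack for detours.
Route from 9: down to 14, left to 13, up to 8, 2× left (reaching 6), down to 11 — 6 moves in all.
Check: all required cells visited; 6 ≤ 6 moves.

9 -> 14 -> 13 -> 8 -> 7 -> 6 -> 11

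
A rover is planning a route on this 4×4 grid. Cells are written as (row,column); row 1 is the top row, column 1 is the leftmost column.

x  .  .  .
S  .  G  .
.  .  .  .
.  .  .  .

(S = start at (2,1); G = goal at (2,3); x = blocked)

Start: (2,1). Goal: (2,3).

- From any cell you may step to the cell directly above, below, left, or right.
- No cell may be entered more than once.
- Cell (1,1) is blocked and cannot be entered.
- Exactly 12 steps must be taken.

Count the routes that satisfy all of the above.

14

Need simple routes of exactly 12 moves from (2,1) to (2,3) (Manhattan distance 2, so 5 moves are spent on a detour and 5 undoing it).
Branch systematically from the start, pruning whenever the remaining move budget drops below the Manhattan distance to (2,3) or differs from it in parity. Grouping the completions by first move — via (3,1): 11; via (2,2): 3 — and summing: 11 + 3 = 14.
That gives 14 routes.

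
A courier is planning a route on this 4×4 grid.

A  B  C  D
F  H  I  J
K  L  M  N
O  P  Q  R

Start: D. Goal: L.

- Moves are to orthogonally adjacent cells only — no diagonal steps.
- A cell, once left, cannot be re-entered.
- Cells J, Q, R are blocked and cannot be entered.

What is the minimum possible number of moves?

The Manhattan distance from D to L is |1−3| + |4−2| = 4, so at least 4 moves are needed.
A route of 4 moves achieves this: D → C → I → M → L.
Since 4 matches the lower bound, it is optimal.

4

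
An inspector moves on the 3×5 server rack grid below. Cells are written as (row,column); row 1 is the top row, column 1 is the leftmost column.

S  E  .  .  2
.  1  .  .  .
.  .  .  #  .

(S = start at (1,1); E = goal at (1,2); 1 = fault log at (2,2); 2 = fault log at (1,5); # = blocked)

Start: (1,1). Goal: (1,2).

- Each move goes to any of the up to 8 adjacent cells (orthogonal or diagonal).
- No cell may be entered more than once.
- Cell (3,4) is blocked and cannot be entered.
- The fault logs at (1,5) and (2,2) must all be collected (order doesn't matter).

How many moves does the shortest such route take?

7

Any route passes through (1,5) and (2,2) in some order between (1,1) and (1,2). Summing Chebyshev distances along each leg and taking the cheapest ordering ((1,1) → (2,2) → (1,5) → (1,2)) gives a lower bound of 1 + 3 + 3 = 7 moves.
A route of 7 moves achieves this: (1,1) → (2,2) → (1,3) → (1,4) → (1,5) → (2,4) → (2,3) → (1,2).
Since 7 matches the lower bound, it is optimal.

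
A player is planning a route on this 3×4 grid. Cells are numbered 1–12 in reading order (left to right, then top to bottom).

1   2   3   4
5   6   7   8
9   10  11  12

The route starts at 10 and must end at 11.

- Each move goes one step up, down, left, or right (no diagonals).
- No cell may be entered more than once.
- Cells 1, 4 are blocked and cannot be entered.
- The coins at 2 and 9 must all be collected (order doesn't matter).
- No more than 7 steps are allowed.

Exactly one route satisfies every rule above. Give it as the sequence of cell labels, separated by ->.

The budget equals the shortest possible length, so every move has to be on a shortest route through the required cells.
Route from 10: left to 9, up to 5, right to 6, up to 2, right to 3, 2× down (reaching 11) — 7 moves in all.
Check: all required cells visited; 7 ≤ 7 moves.

10 -> 9 -> 5 -> 6 -> 2 -> 3 -> 7 -> 11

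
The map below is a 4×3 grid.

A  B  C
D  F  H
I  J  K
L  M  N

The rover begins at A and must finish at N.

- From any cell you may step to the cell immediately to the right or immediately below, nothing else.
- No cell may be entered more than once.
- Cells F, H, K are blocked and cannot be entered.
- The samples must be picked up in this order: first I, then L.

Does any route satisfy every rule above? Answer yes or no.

yes

One route that works: A → D → I → L → M → N.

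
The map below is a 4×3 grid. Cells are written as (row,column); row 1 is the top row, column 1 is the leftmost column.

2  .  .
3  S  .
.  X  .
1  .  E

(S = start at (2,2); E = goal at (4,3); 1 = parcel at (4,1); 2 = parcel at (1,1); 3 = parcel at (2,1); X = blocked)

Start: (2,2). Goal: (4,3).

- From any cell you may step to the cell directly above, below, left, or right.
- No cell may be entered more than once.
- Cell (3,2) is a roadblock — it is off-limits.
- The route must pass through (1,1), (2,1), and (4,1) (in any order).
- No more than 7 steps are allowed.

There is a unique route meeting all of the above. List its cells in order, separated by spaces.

Any route must reach (1,1), (2,1), and (4,1) and still end at (4,3) within 7 moves, so the order of the required stops is forced.
Route from (2,2): up 1 to (1,2), left 1 to (1,1), down 3 to (4,1), right 2 to (4,3) — 7 moves in all.
Check: all required cells visited; 7 ≤ 7 moves.

(2,2) (1,2) (1,1) (2,1) (3,1) (4,1) (4,2) (4,3)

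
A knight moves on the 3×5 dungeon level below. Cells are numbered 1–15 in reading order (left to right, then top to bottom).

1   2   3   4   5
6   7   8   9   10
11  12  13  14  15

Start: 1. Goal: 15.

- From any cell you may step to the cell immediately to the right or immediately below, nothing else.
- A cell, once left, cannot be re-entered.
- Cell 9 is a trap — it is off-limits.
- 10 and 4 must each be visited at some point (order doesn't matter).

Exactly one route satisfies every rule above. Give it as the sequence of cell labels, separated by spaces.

1 2 3 4 5 10 15

Moves only go right or down, so the column and row indices never decrease.
Route from 1: right 4 to 5, down 2 to 15 — 6 moves in all.
Check: all required cells visited.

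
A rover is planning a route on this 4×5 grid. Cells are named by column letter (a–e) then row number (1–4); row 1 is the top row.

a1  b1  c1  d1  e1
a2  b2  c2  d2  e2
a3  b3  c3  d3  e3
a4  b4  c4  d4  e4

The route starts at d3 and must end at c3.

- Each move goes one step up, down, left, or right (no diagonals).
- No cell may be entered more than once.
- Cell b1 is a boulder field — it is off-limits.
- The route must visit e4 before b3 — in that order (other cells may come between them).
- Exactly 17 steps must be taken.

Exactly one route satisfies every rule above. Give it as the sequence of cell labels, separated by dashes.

d3 - d2 - c2 - c1 - d1 - e1 - e2 - e3 - e4 - d4 - c4 - b4 - a4 - a3 - a2 - b2 - b3 - c3

The waypoints must appear in the order e4, b3, with no cell reused.
Route from d3: up 1 to d2, left 1 to c2, up 1 to c1, right 2 to e1, down 3 to e4, left 4 to a4, up 2 to a2, right 1 to b2, down 1 to b3, right 1 to c3 — 17 moves in all.
Check: order respected (e4 at step 8, b3 at step 16); 17 moves as required.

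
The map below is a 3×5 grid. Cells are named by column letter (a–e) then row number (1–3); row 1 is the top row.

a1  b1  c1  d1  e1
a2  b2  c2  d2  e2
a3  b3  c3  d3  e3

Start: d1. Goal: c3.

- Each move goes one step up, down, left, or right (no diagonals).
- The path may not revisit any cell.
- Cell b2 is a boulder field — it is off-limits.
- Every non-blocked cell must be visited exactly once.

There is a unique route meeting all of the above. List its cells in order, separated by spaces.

Need to visit all 14 open cells exactly once, starting at d1 and ending at c3.
Cell e3 has only two open neighbours (e2 and d3), so the path must pass straight through it: one of those is the cell it's entered from and the other is where it exits.
Route from d1: right 1 to e1, down 2 to e3, left 1 to d3, up 1 to d2, left 1 to c2, up 1 to c1, left 2 to a1, down 2 to a3, right 2 to c3 — 13 moves in all.
Check: all 14 open cells covered.

d1 e1 e2 e3 d3 d2 c2 c1 b1 a1 a2 a3 b3 c3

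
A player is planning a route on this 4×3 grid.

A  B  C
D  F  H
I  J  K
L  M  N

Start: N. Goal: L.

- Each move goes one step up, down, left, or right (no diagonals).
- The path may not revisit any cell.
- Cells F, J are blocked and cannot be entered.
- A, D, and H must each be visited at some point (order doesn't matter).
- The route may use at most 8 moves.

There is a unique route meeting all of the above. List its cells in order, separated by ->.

The 8-move cap with required stops at A, D, H leaves no slack for detours.
Route from N: up 3 to C, left 2 to A, down 3 to L — 8 moves in all.
Check: all required cells visited; 8 ≤ 8 moves.

N -> K -> H -> C -> B -> A -> D -> I -> L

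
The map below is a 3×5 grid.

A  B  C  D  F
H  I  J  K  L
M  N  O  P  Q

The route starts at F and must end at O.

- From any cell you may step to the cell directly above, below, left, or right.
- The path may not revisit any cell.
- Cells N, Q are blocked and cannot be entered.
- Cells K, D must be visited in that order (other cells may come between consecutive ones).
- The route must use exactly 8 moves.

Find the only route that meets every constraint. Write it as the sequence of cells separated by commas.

The waypoints must appear in the order K, D, with no cell reused.
Route from F: down 1 to L, left 1 to K, up 1 to D, left 2 to B, down 1 to I, right 1 to J, down 1 to O — 8 moves in all.
Check: order respected (K at step 2, D at step 3); 8 moves as required.

F, L, K, D, C, B, I, J, O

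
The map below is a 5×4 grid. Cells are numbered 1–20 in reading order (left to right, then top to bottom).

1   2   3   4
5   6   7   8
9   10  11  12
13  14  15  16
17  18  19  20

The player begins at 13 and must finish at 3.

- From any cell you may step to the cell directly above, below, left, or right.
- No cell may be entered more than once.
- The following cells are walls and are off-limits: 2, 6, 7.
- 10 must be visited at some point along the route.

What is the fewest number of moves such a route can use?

7

Any route passes through 10 somewhere between 13 and 3. Summing Manhattan distances along the two legs (13 → 10 → 3) gives a lower bound of 2 + 3 = 5 moves.
That bound ignores the blocked cells. Measuring each leg by the fewest moves that actually steer around them (13→10: 2; 10→3: 5) raises the lower bound to 7.
A route of 7 moves exists: 13 → 9 → 10 → 11 → 12 → 8 → 4 → 3.
Since 7 matches that lower bound, it is optimal.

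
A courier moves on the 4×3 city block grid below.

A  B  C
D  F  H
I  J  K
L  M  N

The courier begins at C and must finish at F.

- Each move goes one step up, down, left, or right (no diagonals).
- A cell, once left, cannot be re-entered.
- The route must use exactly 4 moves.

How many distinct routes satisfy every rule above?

Need simple routes of exactly 4 moves from C to F (Manhattan distance 2, so 1 moves are spent on a detour and 1 undoing it).
Enumerating: C H K J F | C B A D F.
That gives 2 routes.

2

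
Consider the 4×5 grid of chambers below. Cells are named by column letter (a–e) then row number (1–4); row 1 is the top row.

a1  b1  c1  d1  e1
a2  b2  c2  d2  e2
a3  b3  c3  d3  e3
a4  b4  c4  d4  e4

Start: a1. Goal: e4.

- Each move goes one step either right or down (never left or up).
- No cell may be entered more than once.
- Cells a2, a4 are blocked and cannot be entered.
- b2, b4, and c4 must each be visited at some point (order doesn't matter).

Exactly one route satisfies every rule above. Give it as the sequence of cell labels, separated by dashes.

a1 - b1 - b2 - b3 - b4 - c4 - d4 - e4

Moves only go right or down, so the column and row indices never decrease.
Route from a1: right to b1, 3× down (reaching b4), 3× right (reaching e4) — 7 moves in all.
Check: all required cells visited.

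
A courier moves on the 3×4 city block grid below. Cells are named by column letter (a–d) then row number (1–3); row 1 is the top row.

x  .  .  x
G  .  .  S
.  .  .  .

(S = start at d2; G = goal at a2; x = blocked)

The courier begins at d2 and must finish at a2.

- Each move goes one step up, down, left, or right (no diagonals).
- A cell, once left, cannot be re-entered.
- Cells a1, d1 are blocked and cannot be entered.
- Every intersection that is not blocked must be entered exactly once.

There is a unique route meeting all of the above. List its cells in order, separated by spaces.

Need to visit all 10 open cells exactly once, starting at d2 and ending at a2.
Cell c1 has only two open neighbours (c2 and b1), so the path must pass straight through it: one of those is the cell it's entered from and the other is where it exits.
Route from d2: down 1 to d3, left 1 to c3, up 2 to c1, left 1 to b1, down 2 to b3, left 1 to a3, up 1 to a2 — 9 moves in all.
Check: all 10 open cells covered.

d2 d3 c3 c2 c1 b1 b2 b3 a3 a2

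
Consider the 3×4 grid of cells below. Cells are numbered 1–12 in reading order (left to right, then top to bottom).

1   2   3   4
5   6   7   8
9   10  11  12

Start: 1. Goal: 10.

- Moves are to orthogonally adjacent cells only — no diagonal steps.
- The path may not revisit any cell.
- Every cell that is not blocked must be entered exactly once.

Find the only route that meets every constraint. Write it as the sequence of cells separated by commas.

1, 2, 3, 4, 8, 12, 11, 7, 6, 5, 9, 10

Need to visit all 12 open cells exactly once, starting at 1 and ending at 10.
Cell 9 has only two open neighbours (5 and 10), so the path must pass straight through it: one of those is the cell it's entered from and the other is where it exits.
Route from 1: right 3 to 4, down 2 to 12, left 1 to 11, up 1 to 7, left 2 to 5, down 1 to 9, right 1 to 10 — 11 moves in all.
Check: all 12 open cells covered.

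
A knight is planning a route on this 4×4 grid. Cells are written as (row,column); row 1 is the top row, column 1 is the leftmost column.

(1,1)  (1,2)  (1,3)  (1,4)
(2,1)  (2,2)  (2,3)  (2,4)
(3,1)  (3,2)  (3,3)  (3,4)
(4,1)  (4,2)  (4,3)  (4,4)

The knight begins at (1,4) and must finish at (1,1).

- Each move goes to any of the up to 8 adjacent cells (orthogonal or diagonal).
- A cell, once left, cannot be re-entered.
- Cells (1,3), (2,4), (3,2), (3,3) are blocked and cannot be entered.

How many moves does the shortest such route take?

With diagonal moves allowed, the Chebyshev distance max(|Δrow|,|Δcol|) from (1,4) to (1,1) is 3, so at least 3 moves are needed.
A route of 3 moves achieves this: (1,4) → (2,3) → (1,2) → (1,1).
Since 3 matches the lower bound, it is optimal.

3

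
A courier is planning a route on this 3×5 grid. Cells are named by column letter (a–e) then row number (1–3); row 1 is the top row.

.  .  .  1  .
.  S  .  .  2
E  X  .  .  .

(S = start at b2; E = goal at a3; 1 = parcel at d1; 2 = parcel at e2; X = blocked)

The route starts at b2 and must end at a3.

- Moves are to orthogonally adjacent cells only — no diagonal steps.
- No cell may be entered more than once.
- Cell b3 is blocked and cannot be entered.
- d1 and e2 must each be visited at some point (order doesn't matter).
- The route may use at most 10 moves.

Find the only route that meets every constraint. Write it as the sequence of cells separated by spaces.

b2 c2 d2 e2 e1 d1 c1 b1 a1 a2 a3

Any route must reach d1 and e2 and still end at a3 within 10 moves, so the order of the required stops is forced.
Route from b2: right 3 to e2, up 1 to e1, left 4 to a1, down 2 to a3 — 10 moves in all.
Check: all required cells visited; 10 ≤ 10 moves.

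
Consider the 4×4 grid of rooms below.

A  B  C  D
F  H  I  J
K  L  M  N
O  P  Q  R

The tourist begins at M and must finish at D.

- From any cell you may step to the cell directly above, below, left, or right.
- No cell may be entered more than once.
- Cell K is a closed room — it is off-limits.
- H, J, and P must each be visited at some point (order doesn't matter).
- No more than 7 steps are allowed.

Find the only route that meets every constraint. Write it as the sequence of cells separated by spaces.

M Q P L H I J D

The 7-move cap with required stops at H, J, P leaves no slack for detours.
Route from M: down 1 to Q, left 1 to P, up 2 to H, right 2 to J, up 1 to D — 7 moves in all.
Check: all required cells visited; 7 ≤ 7 moves.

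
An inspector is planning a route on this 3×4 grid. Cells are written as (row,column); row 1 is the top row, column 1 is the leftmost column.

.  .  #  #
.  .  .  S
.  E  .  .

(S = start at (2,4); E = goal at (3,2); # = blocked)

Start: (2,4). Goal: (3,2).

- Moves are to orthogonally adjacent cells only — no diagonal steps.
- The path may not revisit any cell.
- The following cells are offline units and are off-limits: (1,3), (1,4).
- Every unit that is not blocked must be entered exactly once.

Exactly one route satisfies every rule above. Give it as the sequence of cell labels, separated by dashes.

Need to visit all 10 open cells exactly once, starting at (2,4) and ending at (3,2).
Route from (2,4): down to (3,4), left to (3,3), up to (2,3), left to (2,2), up to (1,2), left to (1,1), 2× down (reaching (3,1)), right to (3,2) — 9 moves in all.
Check: all 10 open cells covered.

(2,4) - (3,4) - (3,3) - (2,3) - (2,2) - (1,2) - (1,1) - (2,1) - (3,1) - (3,2)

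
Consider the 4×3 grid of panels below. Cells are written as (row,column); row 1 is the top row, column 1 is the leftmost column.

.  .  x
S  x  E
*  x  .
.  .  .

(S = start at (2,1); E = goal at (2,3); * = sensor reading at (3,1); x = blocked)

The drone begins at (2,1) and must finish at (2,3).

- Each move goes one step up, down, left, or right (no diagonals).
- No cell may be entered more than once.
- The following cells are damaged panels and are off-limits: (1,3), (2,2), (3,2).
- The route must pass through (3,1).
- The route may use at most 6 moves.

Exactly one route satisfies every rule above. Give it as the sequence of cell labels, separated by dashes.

The budget equals the shortest possible length, so every move has to be on a shortest route through the required cells.
Route from (2,1): 2× down (reaching (4,1)), 2× right (reaching (4,3)), 2× up (reaching (2,3)) — 6 moves in all.
Check: all required cells visited; 6 ≤ 6 moves.

(2,1) - (3,1) - (4,1) - (4,2) - (4,3) - (3,3) - (2,3)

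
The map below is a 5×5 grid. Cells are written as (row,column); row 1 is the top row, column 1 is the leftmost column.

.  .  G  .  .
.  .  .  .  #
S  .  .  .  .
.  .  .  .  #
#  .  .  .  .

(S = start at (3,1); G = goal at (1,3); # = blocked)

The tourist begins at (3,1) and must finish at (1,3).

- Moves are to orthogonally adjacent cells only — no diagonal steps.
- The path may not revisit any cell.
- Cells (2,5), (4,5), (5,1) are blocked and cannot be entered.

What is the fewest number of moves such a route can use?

4

The Manhattan distance from (3,1) to (1,3) is |3−1| + |1−3| = 4, so at least 4 moves are needed.
A route of 4 moves achieves this: (3,1) → (2,1) → (1,1) → (1,2) → (1,3).
Since 4 matches the lower bound, it is optimal.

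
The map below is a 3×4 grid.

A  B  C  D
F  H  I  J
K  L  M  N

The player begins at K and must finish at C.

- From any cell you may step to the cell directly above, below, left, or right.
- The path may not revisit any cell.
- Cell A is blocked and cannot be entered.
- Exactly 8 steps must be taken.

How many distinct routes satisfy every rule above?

6

Need simple routes of exactly 8 moves from K to C (Manhattan distance 4, so 2 moves are spent on a detour and 2 undoing it).
Enumerating: K F H L M I J D C | K F H L M N J D C | K F H L M N J I C | K F H I M N J D C | K L H I M N J D C | K L M N J I H B C.
That gives 6 routes.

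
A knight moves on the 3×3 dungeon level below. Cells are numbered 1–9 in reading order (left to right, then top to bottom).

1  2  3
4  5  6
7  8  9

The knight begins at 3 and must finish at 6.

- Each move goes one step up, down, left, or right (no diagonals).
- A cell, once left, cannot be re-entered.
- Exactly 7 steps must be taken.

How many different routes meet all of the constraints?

Need simple routes of exactly 7 moves from 3 to 6 (Manhattan distance 1, so 3 moves are spent on a detour and 3 undoing it).
Enumerating: 3 2 5 4 7 8 9 6 | 3 2 1 4 7 8 5 6 | 3 2 1 4 7 8 9 6 | 3 2 1 4 5 8 9 6.
That gives 4 routes.

4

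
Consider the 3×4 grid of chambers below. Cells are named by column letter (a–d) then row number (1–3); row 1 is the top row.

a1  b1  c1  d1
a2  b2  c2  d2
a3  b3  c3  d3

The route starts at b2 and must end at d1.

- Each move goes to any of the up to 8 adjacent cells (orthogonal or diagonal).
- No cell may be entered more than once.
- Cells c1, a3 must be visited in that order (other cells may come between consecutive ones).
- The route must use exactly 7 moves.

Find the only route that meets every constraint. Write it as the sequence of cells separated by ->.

The waypoints must appear in the order c1, a3, with no cell reused.
Route from b2: up-right to c1, left to b1, down-left to a2, down to a3, right to b3, 2× up-right (reaching d1) — 7 moves in all.
Check: order respected (c1 at step 1, a3 at step 4); 7 moves as required.

b2 -> c1 -> b1 -> a2 -> a3 -> b3 -> c2 -> d1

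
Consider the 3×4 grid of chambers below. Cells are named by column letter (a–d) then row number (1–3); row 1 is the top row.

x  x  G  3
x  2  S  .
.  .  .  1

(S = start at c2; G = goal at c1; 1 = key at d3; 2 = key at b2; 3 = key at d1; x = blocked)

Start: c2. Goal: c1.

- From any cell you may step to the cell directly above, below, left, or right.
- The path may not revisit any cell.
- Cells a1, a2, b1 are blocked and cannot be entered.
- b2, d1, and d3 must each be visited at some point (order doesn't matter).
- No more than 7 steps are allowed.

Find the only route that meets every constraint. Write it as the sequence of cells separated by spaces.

Any route must reach b2, d1, and d3 and still end at c1 within 7 moves, so the order of the required stops is forced.
Route from c2: left to b2, down to b3, 2× right (reaching d3), 2× up (reaching d1), left to c1 — 7 moves in all.
Check: all required cells visited; 7 ≤ 7 moves.

c2 b2 b3 c3 d3 d2 d1 c1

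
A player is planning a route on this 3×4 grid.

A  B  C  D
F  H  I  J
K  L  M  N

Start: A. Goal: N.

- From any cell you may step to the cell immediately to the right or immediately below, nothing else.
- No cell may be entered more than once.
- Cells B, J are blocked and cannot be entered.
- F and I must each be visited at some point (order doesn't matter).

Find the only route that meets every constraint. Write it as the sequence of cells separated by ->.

A -> F -> H -> I -> M -> N

Moves only go right or down, so the column and row indices never decrease.
Route from A: down 1 to F, right 2 to I, down 1 to M, right 1 to N — 5 moves in all.
Check: all required cells visited.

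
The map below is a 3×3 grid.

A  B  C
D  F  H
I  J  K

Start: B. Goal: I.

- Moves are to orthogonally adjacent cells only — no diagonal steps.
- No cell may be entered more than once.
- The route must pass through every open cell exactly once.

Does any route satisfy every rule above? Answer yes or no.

Colour the cells like a checkerboard: each orthogonal step flips colour, so a Hamiltonian route alternates colours. Here there are 5 cells of one colour and 4 of the other, with start on the opposite colour to the goal — the counts and endpoints can't be arranged into an alternating sequence of length 9, so no Hamiltonian route exists.

no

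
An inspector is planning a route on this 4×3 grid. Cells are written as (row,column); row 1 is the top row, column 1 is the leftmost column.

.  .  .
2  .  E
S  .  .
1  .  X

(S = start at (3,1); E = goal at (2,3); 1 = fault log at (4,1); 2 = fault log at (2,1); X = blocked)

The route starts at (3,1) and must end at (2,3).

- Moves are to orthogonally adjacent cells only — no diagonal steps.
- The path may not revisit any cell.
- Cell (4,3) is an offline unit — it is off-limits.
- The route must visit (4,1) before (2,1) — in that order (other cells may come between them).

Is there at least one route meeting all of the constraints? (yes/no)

yes

One route that works: (3,1) → (4,1) → (4,2) → (3,2) → (2,2) → (2,1) → (1,1) → (1,2) → (1,3) → (2,3).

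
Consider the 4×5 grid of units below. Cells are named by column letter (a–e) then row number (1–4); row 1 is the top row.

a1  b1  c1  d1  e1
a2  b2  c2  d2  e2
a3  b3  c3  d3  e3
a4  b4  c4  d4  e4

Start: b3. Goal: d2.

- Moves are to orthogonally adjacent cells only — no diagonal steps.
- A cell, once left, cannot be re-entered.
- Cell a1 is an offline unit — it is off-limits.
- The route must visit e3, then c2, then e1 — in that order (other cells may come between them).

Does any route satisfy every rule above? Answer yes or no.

yes

One route that works: b3 → b4 → c4 → d4 → e4 → e3 → d3 → c3 → c2 → c1 → d1 → e1 → e2 → d2.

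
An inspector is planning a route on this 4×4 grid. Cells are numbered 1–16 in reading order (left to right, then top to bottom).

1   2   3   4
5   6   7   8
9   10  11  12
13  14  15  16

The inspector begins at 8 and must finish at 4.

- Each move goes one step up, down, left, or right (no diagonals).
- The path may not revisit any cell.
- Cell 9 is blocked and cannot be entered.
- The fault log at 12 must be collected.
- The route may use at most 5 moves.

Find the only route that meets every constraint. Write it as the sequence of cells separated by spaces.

8 12 11 7 3 4

The 5-move cap with required stops at 12 leaves no slack for detours.
Route from 8: down 1 to 12, left 1 to 11, up 2 to 3, right 1 to 4 — 5 moves in all.
Check: all required cells visited; 5 ≤ 5 moves.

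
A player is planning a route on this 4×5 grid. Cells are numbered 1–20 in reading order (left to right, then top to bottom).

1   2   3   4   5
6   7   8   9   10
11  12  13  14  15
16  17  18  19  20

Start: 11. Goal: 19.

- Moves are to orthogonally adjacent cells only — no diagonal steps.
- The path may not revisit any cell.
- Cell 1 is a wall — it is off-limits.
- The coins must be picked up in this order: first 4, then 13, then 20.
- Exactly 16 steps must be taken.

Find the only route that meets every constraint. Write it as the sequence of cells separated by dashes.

11 - 16 - 17 - 12 - 7 - 2 - 3 - 4 - 5 - 10 - 9 - 8 - 13 - 14 - 15 - 20 - 19

The waypoints must appear in the order 4, 13, 20, with no cell reused.
Route from 11: down to 16, right to 17, 3× up (reaching 2), 3× right (reaching 5), down to 10, 2× left (reaching 8), down to 13, 2× right (reaching 15), down to 20, left to 19 — 16 moves in all.
Check: order respected (4 at step 7, 13 at step 12, 20 at step 15); 16 moves as required.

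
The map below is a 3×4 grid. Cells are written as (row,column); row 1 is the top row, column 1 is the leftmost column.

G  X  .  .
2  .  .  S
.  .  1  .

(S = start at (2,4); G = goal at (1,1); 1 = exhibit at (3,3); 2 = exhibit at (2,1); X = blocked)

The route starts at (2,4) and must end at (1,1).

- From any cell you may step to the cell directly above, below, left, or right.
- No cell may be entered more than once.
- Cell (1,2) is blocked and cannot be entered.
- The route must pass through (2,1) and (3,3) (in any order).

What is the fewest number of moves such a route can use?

Any route passes through (2,1) and (3,3) in some order between (2,4) and (1,1). Summing Manhattan distances along each leg and taking the cheapest ordering ((2,4) → (3,3) → (2,1) → (1,1)) gives a lower bound of 2 + 3 + 1 = 6 moves.
A route of 6 moves achieves this: (2,4) → (3,4) → (3,3) → (2,3) → (2,2) → (2,1) → (1,1).
Since 6 matches the lower bound, it is optimal.

6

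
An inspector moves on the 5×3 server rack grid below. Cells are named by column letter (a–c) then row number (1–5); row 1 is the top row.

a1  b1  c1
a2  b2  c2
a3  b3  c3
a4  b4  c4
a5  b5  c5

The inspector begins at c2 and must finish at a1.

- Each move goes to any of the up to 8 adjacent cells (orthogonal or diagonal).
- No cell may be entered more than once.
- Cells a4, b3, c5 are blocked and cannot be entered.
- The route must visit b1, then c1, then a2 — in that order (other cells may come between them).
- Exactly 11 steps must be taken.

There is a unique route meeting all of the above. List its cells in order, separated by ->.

The waypoints must appear in the order b1, c1, a2, with no cell reused.
Route from c2: up-left 1 to b1, right 1 to c1, down-left 1 to b2, down-right 1 to c3, down 1 to c4, down-left 1 to b5, left 1 to a5, up-right 1 to b4, up-left 1 to a3, up 2 to a1 — 11 moves in all.
Check: order respected (b1 at step 1, c1 at step 2, a2 at step 10); 11 moves as required.

c2 -> b1 -> c1 -> b2 -> c3 -> c4 -> b5 -> a5 -> b4 -> a3 -> a2 -> a1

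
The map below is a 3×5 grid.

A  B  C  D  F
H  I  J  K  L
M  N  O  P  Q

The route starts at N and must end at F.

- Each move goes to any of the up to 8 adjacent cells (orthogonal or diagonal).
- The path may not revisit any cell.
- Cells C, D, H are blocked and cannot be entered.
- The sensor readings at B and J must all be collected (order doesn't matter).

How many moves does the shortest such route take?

5

Any route passes through B and J in some order between N and F. Summing Chebyshev distances along each leg and taking the cheapest ordering (N → J → B → F) gives a lower bound of 1 + 1 + 3 = 5 moves.
A route of 5 moves achieves this: N → I → B → J → K → F.
Since 5 matches the lower bound, it is optimal.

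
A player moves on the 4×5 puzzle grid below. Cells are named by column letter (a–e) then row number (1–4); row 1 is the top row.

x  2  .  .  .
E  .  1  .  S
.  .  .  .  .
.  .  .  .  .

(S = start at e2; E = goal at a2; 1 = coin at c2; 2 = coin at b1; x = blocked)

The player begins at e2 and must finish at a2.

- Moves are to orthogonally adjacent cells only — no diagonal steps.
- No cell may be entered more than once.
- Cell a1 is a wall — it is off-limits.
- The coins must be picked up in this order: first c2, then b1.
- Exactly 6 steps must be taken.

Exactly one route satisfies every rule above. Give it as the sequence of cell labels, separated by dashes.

e2 - d2 - c2 - c1 - b1 - b2 - a2

The waypoints must appear in the order c2, b1, with no cell reused.
Route from e2: 2× left (reaching c2), up to c1, left to b1, down to b2, left to a2 — 6 moves in all.
Check: order respected (1 at step 2, 2 at step 4); 6 moves as required.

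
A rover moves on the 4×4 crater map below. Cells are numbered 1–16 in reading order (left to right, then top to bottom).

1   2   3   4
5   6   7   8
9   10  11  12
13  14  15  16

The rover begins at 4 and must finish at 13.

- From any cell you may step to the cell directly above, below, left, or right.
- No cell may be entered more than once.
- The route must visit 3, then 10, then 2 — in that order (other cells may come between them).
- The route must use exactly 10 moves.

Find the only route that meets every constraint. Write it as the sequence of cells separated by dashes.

4 - 3 - 7 - 11 - 10 - 6 - 2 - 1 - 5 - 9 - 13

The waypoints must appear in the order 3, 10, 2, with no cell reused.
Route from 4: left 1 to 3, down 2 to 11, left 1 to 10, up 2 to 2, left 1 to 1, down 3 to 13 — 10 moves in all.
Check: order respected (3 at step 1, 10 at step 4, 2 at step 6); 10 moves as required.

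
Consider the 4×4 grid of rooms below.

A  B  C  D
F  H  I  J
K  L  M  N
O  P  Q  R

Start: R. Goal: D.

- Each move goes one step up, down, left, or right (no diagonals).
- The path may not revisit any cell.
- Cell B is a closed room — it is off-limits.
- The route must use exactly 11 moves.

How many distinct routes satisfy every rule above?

Need simple routes of exactly 11 moves from R to D (Manhattan distance 3, so 4 moves are spent on a detour and 4 undoing it).
Branch systematically from the start, pruning whenever the remaining move budget drops below the Manhattan distance to D or differs from it in parity. Grouping the completions by first move — via N: 8; via Q: 9 — and summing: 8 + 9 = 17.
That gives 17 routes.

17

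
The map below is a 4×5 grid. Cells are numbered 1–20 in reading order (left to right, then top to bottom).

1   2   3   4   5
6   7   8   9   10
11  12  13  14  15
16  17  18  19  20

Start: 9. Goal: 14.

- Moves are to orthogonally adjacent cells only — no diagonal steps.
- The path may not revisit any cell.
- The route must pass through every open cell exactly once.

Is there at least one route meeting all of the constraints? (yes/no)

yes

One route that works: 9 → 4 → 5 → 10 → 15 → 20 → 19 → 18 → 17 → 16 → 11 → 6 → 1 → 2 → 3 → 8 → 7 → 12 → 13 → 14.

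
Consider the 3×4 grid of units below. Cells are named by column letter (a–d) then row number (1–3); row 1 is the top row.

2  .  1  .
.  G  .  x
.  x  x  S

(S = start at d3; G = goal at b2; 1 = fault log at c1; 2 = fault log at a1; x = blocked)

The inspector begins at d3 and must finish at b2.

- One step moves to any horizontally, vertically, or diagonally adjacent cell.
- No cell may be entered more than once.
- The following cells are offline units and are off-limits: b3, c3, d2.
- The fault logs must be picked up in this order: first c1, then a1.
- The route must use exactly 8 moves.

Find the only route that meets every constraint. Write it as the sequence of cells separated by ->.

The waypoints must appear in the order c1, a1, with no cell reused.
Route from d3: up-left 1 to c2, up-right 1 to d1, left 3 to a1, down 2 to a3, up-right 1 to b2 — 8 moves in all.
Check: order respected (1 at step 3, 2 at step 5); 8 moves as required.

d3 -> c2 -> d1 -> c1 -> b1 -> a1 -> a2 -> a3 -> b2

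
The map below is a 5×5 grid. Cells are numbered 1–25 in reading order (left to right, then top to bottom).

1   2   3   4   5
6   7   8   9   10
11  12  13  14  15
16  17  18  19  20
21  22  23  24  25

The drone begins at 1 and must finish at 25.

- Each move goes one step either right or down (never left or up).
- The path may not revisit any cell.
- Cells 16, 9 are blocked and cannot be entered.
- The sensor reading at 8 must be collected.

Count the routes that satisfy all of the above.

A right/down-only route from 1 to 25 makes exactly 4 down-moves and 4 right-moves in some order.
With no other constraints that would be C(8,4) = 70 routes.
Split at 8 and multiply the segment counts (each segment already excludes blocked cells): 1→8: 3; 8→25: 6; product = 18.
That gives 18 routes.

18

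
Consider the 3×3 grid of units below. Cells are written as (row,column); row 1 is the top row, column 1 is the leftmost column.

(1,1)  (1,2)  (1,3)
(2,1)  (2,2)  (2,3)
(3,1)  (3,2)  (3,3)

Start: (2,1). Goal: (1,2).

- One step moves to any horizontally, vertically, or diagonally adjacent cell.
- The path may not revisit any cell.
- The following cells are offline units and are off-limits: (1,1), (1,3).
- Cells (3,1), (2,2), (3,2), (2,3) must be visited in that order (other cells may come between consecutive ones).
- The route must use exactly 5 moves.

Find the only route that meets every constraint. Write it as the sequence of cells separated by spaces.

(2,1) (3,1) (2,2) (3,2) (2,3) (1,2)

The waypoints must appear in the order (3,1), (2,2), (3,2), (2,3), with no cell reused.
Route from (2,1): down 1 to (3,1), up-right 1 to (2,2), down 1 to (3,2), up-right 1 to (2,3), up-left 1 to (1,2) — 5 moves in all.
Check: order respected ((3,1) at step 1, (2,2) at step 2, (3,2) at step 3, (2,3) at step 4); 5 moves as required.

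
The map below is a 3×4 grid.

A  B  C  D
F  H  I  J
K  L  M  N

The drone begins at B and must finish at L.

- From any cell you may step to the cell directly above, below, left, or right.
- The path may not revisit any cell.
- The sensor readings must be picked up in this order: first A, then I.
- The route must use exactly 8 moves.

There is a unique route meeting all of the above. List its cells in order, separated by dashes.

B - A - F - H - I - J - N - M - L

The waypoints must appear in the order A, I, with no cell reused.
Route from B: left to A, down to F, 3× right (reaching J), down to N, 2× left (reaching L) — 8 moves in all.
Check: order respected (A at step 1, I at step 4); 8 moves as required.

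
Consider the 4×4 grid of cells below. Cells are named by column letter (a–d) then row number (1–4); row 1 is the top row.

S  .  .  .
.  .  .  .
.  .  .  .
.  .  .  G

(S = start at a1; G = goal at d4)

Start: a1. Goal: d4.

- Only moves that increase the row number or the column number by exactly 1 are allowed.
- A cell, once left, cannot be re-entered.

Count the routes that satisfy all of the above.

A right/down-only route from a1 to d4 makes exactly 3 down-moves and 3 right-moves in some order.
With no other constraints that would be C(6,3) = 20 routes.
That gives 20 routes.

20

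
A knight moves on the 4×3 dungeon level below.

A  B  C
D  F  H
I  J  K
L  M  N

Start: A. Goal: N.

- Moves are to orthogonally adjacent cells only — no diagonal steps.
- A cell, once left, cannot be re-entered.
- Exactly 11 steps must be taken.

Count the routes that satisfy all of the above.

4

Need simple routes of exactly 11 moves from A to N (Manhattan distance 5, so 3 moves are spent on a detour and 3 undoing it).
Enumerating: A D I L M J F B C H K N | A D F B C H K J I L M N | A B C H K J F D I L M N | A B C H F D I L M J K N.
That gives 4 routes.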